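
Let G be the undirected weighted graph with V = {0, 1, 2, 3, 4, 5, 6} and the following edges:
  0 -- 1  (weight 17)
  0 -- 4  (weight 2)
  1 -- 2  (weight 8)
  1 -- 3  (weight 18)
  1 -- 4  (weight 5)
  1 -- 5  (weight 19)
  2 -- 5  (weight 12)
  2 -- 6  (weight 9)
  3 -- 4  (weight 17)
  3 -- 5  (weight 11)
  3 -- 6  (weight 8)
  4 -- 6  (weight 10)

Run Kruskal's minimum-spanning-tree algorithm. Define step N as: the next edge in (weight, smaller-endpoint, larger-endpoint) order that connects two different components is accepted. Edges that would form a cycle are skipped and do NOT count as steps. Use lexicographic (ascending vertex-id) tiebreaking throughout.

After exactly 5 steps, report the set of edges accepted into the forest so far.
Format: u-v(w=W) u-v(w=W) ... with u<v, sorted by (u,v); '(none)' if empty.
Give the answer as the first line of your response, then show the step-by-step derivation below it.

0-4(w=2) 1-2(w=8) 1-4(w=5) 2-6(w=9) 3-6(w=8)

step 1: add edge 0-4 (w=2); MST = {0-4(w=2)}
step 2: add edge 1-4 (w=5); MST = {0-4(w=2) 1-4(w=5)}
step 3: add edge 1-2 (w=8); MST = {0-4(w=2) 1-2(w=8) 1-4(w=5)}
step 4: add edge 3-6 (w=8); MST = {0-4(w=2) 1-2(w=8) 1-4(w=5) 3-6(w=8)}
step 5: add edge 2-6 (w=9); MST = {0-4(w=2) 1-2(w=8) 1-4(w=5) 2-6(w=9) 3-6(w=8)}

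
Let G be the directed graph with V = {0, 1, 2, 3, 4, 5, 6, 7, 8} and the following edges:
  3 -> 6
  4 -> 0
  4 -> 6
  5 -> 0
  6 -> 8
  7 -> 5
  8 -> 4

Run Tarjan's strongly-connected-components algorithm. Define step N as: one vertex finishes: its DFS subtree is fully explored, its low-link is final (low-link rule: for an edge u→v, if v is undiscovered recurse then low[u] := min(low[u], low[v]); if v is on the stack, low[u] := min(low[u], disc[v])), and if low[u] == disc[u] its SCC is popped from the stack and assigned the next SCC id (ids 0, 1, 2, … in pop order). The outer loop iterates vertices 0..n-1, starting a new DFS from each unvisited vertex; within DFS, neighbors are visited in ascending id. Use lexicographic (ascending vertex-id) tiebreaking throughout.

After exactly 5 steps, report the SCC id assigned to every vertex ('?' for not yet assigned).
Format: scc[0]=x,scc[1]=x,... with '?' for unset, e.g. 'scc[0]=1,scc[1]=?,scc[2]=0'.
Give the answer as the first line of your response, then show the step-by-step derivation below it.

scc[0]=0,scc[1]=1,scc[2]=2,scc[3]=?,scc[4]=?,scc[5]=?,scc[6]=?,scc[7]=?,scc[8]=?

step 1: low=(low[0]=0,low[1]=?,low[2]=?,low[3]=?,low[4]=?,low[5]=?,low[6]=?,low[7]=?,low[8]=?); scc=(scc[0]=0,scc[1]=?,scc[2]=?,scc[3]=?,scc[4]=?,scc[5]=?,scc[6]=?,scc[7]=?,scc[8]=?)
step 2: low=(low[0]=0,low[1]=1,low[2]=?,low[3]=?,low[4]=?,low[5]=?,low[6]=?,low[7]=?,low[8]=?); scc=(scc[0]=0,scc[1]=1,scc[2]=?,scc[3]=?,scc[4]=?,scc[5]=?,scc[6]=?,scc[7]=?,scc[8]=?)
step 3: low=(low[0]=0,low[1]=1,low[2]=2,low[3]=?,low[4]=?,low[5]=?,low[6]=?,low[7]=?,low[8]=?); scc=(scc[0]=0,scc[1]=1,scc[2]=2,scc[3]=?,scc[4]=?,scc[5]=?,scc[6]=?,scc[7]=?,scc[8]=?)
step 4: low=(low[0]=0,low[1]=1,low[2]=2,low[3]=3,low[4]=4,low[5]=?,low[6]=4,low[7]=?,low[8]=5); scc=(scc[0]=0,scc[1]=1,scc[2]=2,scc[3]=?,scc[4]=?,scc[5]=?,scc[6]=?,scc[7]=?,scc[8]=?)
step 5: low=(low[0]=0,low[1]=1,low[2]=2,low[3]=3,low[4]=4,low[5]=?,low[6]=4,low[7]=?,low[8]=4); scc=(scc[0]=0,scc[1]=1,scc[2]=2,scc[3]=?,scc[4]=?,scc[5]=?,scc[6]=?,scc[7]=?,scc[8]=?)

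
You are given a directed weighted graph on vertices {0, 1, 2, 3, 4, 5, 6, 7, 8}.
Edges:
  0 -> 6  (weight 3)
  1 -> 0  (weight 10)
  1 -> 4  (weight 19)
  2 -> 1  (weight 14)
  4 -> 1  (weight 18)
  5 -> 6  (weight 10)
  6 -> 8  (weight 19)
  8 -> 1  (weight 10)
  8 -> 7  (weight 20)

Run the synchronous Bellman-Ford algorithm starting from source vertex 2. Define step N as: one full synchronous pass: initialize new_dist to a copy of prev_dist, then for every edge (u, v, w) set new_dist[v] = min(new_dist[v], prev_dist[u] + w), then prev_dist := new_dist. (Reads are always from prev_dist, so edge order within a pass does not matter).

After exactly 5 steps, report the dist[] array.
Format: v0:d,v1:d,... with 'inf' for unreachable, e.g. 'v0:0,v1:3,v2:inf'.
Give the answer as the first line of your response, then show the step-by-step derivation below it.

v0:24,v1:14,v2:0,v3:inf,v4:33,v5:inf,v6:27,v7:66,v8:46

step 1: dist = v0:inf,v1:14,v2:0,v3:inf,v4:inf,v5:inf,v6:inf,v7:inf,v8:inf
step 2: dist = v0:24,v1:14,v2:0,v3:inf,v4:33,v5:inf,v6:inf,v7:inf,v8:inf
step 3: dist = v0:24,v1:14,v2:0,v3:inf,v4:33,v5:inf,v6:27,v7:inf,v8:inf
step 4: dist = v0:24,v1:14,v2:0,v3:inf,v4:33,v5:inf,v6:27,v7:inf,v8:46
step 5: dist = v0:24,v1:14,v2:0,v3:inf,v4:33,v5:inf,v6:27,v7:66,v8:46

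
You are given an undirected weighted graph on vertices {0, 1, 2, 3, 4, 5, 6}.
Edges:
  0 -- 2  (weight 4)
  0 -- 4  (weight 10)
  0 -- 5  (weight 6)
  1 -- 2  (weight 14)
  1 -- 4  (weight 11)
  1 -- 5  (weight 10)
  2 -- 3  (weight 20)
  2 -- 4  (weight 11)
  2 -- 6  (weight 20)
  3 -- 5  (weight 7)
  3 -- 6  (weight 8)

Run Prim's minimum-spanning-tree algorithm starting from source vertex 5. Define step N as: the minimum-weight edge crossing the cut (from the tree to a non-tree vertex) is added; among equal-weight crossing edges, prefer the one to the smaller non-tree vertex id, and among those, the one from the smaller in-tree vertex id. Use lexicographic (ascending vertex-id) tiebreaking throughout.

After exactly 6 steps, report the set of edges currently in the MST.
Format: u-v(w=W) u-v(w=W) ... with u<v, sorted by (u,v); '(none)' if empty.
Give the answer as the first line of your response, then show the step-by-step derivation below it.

0-2(w=4) 0-4(w=10) 0-5(w=6) 1-5(w=10) 3-5(w=7) 3-6(w=8)

step 1: add edge 0-5 (w=6); MST = {0-5(w=6)}
step 2: add edge 0-2 (w=4); MST = {0-2(w=4) 0-5(w=6)}
step 3: add edge 3-5 (w=7); MST = {0-2(w=4) 0-5(w=6) 3-5(w=7)}
step 4: add edge 3-6 (w=8); MST = {0-2(w=4) 0-5(w=6) 3-5(w=7) 3-6(w=8)}
step 5: add edge 1-5 (w=10); MST = {0-2(w=4) 0-5(w=6) 1-5(w=10) 3-5(w=7) 3-6(w=8)}
step 6: add edge 0-4 (w=10); MST = {0-2(w=4) 0-4(w=10) 0-5(w=6) 1-5(w=10) 3-5(w=7) 3-6(w=8)}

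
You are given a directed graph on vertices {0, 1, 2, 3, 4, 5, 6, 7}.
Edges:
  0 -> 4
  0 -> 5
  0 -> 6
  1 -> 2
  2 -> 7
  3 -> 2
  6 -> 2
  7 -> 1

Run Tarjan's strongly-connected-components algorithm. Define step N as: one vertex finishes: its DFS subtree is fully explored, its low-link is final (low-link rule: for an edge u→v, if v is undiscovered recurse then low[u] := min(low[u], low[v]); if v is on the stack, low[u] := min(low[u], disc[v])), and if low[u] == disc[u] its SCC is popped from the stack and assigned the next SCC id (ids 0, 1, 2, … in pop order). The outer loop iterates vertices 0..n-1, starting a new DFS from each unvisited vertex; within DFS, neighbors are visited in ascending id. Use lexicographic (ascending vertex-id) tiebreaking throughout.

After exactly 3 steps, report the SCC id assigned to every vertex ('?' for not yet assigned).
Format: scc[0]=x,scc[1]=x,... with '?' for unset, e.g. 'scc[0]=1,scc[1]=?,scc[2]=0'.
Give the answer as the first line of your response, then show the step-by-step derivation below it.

scc[0]=?,scc[1]=?,scc[2]=?,scc[3]=?,scc[4]=0,scc[5]=1,scc[6]=?,scc[7]=?

step 1: low=(low[0]=0,low[1]=?,low[2]=?,low[3]=?,low[4]=1,low[5]=?,low[6]=?,low[7]=?); scc=(scc[0]=?,scc[1]=?,scc[2]=?,scc[3]=?,scc[4]=0,scc[5]=?,scc[6]=?,scc[7]=?)
step 2: low=(low[0]=0,low[1]=?,low[2]=?,low[3]=?,low[4]=1,low[5]=2,low[6]=?,low[7]=?); scc=(scc[0]=?,scc[1]=?,scc[2]=?,scc[3]=?,scc[4]=0,scc[5]=1,scc[6]=?,scc[7]=?)
step 3: low=(low[0]=0,low[1]=4,low[2]=4,low[3]=?,low[4]=1,low[5]=2,low[6]=3,low[7]=5); scc=(scc[0]=?,scc[1]=?,scc[2]=?,scc[3]=?,scc[4]=0,scc[5]=1,scc[6]=?,scc[7]=?)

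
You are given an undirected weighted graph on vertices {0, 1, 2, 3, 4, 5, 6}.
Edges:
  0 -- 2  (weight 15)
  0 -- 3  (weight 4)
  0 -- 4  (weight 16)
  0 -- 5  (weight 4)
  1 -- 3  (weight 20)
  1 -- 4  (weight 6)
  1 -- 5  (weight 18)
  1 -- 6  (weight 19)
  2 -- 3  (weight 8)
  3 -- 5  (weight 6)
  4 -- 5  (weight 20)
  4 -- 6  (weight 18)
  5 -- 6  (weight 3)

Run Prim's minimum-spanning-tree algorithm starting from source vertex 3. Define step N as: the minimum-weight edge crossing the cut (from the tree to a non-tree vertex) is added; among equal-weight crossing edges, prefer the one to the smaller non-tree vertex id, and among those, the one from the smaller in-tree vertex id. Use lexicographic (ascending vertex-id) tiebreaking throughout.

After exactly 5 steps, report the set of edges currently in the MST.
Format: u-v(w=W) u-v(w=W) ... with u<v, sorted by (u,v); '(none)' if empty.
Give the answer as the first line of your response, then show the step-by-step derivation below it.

0-3(w=4) 0-4(w=16) 0-5(w=4) 2-3(w=8) 5-6(w=3)

step 1: add edge 0-3 (w=4); MST = {0-3(w=4)}
step 2: add edge 0-5 (w=4); MST = {0-3(w=4) 0-5(w=4)}
step 3: add edge 5-6 (w=3); MST = {0-3(w=4) 0-5(w=4) 5-6(w=3)}
step 4: add edge 2-3 (w=8); MST = {0-3(w=4) 0-5(w=4) 2-3(w=8) 5-6(w=3)}
step 5: add edge 0-4 (w=16); MST = {0-3(w=4) 0-4(w=16) 0-5(w=4) 2-3(w=8) 5-6(w=3)}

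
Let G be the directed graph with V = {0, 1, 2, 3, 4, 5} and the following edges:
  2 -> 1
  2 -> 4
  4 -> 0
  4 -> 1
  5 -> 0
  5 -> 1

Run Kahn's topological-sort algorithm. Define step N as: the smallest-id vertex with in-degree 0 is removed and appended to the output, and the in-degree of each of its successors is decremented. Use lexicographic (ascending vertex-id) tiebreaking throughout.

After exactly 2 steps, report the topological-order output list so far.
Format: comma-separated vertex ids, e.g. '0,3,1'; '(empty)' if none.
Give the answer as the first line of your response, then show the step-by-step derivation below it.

2,3

step 1: output 2; order=[2]; indeg=(2,2,0,0,0,0)
step 2: output 3; order=[2,3]; indeg=(2,2,0,0,0,0)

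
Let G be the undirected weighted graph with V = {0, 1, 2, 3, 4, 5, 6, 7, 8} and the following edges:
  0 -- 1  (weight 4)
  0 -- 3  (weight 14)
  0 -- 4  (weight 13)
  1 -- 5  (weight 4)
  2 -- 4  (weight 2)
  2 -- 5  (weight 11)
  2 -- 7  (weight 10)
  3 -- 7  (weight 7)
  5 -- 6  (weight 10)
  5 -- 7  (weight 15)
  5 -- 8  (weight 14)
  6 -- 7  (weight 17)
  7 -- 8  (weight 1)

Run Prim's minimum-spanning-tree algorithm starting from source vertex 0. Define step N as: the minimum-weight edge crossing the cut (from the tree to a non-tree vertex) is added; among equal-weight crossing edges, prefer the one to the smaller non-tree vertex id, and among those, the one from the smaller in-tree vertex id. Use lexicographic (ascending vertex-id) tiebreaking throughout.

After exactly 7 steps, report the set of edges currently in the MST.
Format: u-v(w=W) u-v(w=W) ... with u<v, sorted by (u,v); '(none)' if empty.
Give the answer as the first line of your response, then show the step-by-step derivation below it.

0-1(w=4) 1-5(w=4) 2-4(w=2) 2-5(w=11) 2-7(w=10) 5-6(w=10) 7-8(w=1)

step 1: add edge 0-1 (w=4); MST = {0-1(w=4)}
step 2: add edge 1-5 (w=4); MST = {0-1(w=4) 1-5(w=4)}
step 3: add edge 5-6 (w=10); MST = {0-1(w=4) 1-5(w=4) 5-6(w=10)}
step 4: add edge 2-5 (w=11); MST = {0-1(w=4) 1-5(w=4) 2-5(w=11) 5-6(w=10)}
step 5: add edge 2-4 (w=2); MST = {0-1(w=4) 1-5(w=4) 2-4(w=2) 2-5(w=11) 5-6(w=10)}
step 6: add edge 2-7 (w=10); MST = {0-1(w=4) 1-5(w=4) 2-4(w=2) 2-5(w=11) 2-7(w=10) 5-6(w=10)}
step 7: add edge 7-8 (w=1); MST = {0-1(w=4) 1-5(w=4) 2-4(w=2) 2-5(w=11) 2-7(w=10) 5-6(w=10) 7-8(w=1)}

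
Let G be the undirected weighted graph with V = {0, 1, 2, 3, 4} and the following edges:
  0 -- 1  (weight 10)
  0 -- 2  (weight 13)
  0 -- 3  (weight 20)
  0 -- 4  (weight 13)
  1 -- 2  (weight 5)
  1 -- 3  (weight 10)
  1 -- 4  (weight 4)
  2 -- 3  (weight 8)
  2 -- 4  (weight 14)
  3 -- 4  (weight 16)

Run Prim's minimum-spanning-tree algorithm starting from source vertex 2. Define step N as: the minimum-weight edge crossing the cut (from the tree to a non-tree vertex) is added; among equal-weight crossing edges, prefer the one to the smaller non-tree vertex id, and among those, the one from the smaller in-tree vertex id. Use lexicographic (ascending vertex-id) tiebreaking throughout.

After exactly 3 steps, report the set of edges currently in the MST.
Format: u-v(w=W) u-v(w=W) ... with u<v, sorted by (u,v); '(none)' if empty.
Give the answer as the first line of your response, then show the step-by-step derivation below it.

1-2(w=5) 1-4(w=4) 2-3(w=8)

step 1: add edge 1-2 (w=5); MST = {1-2(w=5)}
step 2: add edge 1-4 (w=4); MST = {1-2(w=5) 1-4(w=4)}
step 3: add edge 2-3 (w=8); MST = {1-2(w=5) 1-4(w=4) 2-3(w=8)}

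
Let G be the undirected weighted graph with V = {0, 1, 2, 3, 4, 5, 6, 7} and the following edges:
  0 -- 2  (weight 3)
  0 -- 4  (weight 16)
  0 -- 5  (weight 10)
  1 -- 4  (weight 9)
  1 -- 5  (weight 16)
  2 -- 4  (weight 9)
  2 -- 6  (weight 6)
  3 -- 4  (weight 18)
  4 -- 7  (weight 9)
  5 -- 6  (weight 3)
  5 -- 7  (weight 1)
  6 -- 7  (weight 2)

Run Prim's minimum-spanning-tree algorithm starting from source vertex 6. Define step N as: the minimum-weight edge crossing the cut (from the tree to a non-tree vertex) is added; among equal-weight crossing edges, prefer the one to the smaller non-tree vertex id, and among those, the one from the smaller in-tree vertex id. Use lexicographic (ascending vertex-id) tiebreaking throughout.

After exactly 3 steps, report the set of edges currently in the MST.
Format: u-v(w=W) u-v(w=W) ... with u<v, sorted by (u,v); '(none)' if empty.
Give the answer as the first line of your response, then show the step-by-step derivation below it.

2-6(w=6) 5-7(w=1) 6-7(w=2)

step 1: add edge 6-7 (w=2); MST = {6-7(w=2)}
step 2: add edge 5-7 (w=1); MST = {5-7(w=1) 6-7(w=2)}
step 3: add edge 2-6 (w=6); MST = {2-6(w=6) 5-7(w=1) 6-7(w=2)}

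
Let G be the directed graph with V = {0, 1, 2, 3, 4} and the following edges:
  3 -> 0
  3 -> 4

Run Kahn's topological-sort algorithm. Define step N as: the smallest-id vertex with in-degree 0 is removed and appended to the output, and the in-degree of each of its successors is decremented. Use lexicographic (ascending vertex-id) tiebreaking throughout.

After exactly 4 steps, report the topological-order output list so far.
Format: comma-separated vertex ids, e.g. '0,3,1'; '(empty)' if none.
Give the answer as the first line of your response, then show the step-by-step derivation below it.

1,2,3,0

step 1: output 1; order=[1]; indeg=(1,0,0,0,1)
step 2: output 2; order=[1,2]; indeg=(1,0,0,0,1)
step 3: output 3; order=[1,2,3]; indeg=(0,0,0,0,0)
step 4: output 0; order=[1,2,3,0]; indeg=(0,0,0,0,0)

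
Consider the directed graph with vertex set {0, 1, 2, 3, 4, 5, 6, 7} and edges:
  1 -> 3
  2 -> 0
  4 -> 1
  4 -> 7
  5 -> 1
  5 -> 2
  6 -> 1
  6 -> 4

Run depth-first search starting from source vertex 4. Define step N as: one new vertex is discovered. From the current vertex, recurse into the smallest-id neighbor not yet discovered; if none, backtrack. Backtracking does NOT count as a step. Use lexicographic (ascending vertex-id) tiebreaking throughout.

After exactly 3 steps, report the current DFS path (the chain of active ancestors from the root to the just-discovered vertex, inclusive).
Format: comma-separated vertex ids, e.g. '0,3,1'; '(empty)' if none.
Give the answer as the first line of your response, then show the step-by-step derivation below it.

4,1,3

step 1: discover 4; path=4; order=4
step 2: discover 1; path=4>1; order=4,1
step 3: discover 3; path=4>1>3; order=4,1,3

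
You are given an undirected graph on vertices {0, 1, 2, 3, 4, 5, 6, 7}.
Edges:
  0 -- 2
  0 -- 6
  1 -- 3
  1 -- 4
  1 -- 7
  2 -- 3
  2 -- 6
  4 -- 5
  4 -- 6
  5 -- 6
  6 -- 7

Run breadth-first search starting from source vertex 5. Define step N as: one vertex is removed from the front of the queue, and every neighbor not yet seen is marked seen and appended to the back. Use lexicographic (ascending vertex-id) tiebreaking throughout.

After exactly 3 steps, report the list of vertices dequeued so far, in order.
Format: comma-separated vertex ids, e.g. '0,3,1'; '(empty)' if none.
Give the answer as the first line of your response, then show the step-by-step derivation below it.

5,4,6

step 1: dequeue 5; queue=[4,6]; order=5
step 2: dequeue 4; queue=[6,1]; order=5,4
step 3: dequeue 6; queue=[1,0,2,7]; order=5,4,6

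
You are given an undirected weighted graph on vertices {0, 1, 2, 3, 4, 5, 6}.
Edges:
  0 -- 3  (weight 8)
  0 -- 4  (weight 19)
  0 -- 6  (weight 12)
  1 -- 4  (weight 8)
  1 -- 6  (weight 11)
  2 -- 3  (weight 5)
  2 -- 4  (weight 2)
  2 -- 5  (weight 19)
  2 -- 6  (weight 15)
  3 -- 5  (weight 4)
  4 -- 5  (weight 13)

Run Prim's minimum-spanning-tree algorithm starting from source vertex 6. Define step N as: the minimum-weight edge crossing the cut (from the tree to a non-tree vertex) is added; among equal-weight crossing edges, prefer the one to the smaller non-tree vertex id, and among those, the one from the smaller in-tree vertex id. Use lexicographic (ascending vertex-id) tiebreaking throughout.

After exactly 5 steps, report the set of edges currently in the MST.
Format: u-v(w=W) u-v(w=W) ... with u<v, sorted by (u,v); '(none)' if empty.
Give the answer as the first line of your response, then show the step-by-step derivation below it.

1-4(w=8) 1-6(w=11) 2-3(w=5) 2-4(w=2) 3-5(w=4)

step 1: add edge 1-6 (w=11); MST = {1-6(w=11)}
step 2: add edge 1-4 (w=8); MST = {1-4(w=8) 1-6(w=11)}
step 3: add edge 2-4 (w=2); MST = {1-4(w=8) 1-6(w=11) 2-4(w=2)}
step 4: add edge 2-3 (w=5); MST = {1-4(w=8) 1-6(w=11) 2-3(w=5) 2-4(w=2)}
step 5: add edge 3-5 (w=4); MST = {1-4(w=8) 1-6(w=11) 2-3(w=5) 2-4(w=2) 3-5(w=4)}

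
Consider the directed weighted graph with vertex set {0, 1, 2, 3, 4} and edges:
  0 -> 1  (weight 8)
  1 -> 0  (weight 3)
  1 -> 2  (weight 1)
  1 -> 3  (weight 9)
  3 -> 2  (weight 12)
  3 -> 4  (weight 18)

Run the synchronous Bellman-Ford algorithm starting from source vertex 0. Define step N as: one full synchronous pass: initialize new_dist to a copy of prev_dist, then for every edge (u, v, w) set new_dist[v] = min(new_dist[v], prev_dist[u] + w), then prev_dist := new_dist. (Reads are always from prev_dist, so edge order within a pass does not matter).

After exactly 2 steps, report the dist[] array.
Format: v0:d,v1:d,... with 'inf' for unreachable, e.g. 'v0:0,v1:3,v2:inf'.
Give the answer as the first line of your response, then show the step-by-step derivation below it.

v0:0,v1:8,v2:9,v3:17,v4:inf

step 1: dist = v0:0,v1:8,v2:inf,v3:inf,v4:inf
step 2: dist = v0:0,v1:8,v2:9,v3:17,v4:inf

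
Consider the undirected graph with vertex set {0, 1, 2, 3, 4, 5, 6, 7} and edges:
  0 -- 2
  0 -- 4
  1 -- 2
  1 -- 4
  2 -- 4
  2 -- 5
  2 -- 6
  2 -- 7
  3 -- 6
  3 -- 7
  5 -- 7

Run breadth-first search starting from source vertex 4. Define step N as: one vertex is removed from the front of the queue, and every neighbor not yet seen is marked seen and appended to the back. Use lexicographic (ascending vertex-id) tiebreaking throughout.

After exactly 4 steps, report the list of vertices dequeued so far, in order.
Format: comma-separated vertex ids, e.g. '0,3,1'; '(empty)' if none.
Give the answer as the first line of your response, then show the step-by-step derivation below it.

4,0,1,2

step 1: dequeue 4; queue=[0,1,2]; order=4
step 2: dequeue 0; queue=[1,2]; order=4,0
step 3: dequeue 1; queue=[2]; order=4,0,1
step 4: dequeue 2; queue=[5,6,7]; order=4,0,1,2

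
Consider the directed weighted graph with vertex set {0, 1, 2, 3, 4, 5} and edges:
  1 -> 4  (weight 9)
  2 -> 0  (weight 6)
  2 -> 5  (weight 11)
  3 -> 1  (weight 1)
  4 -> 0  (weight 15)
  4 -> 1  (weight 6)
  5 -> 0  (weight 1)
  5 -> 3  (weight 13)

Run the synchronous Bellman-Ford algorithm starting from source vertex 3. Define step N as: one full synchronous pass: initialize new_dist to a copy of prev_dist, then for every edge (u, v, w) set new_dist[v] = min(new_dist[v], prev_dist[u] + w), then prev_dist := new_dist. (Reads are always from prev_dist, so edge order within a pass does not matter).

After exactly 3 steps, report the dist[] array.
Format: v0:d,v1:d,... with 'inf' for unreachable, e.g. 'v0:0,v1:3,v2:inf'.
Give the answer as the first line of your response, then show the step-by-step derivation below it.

v0:25,v1:1,v2:inf,v3:0,v4:10,v5:inf

step 1: dist = v0:inf,v1:1,v2:inf,v3:0,v4:inf,v5:inf
step 2: dist = v0:inf,v1:1,v2:inf,v3:0,v4:10,v5:inf
step 3: dist = v0:25,v1:1,v2:inf,v3:0,v4:10,v5:inf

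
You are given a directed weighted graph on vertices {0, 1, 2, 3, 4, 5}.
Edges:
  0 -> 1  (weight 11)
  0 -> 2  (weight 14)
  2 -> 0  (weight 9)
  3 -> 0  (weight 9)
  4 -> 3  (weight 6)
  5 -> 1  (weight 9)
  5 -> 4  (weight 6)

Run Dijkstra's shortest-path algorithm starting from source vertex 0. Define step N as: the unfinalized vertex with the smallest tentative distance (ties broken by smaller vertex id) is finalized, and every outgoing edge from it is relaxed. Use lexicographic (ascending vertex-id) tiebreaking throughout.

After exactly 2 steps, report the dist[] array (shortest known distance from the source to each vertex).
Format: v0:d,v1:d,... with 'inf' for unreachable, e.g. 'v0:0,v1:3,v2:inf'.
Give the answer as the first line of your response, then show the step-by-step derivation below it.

v0:0,v1:11,v2:14,v3:inf,v4:inf,v5:inf

step 1: dist = v0:0,v1:11,v2:14,v3:inf,v4:inf,v5:inf
step 2: dist = v0:0,v1:11,v2:14,v3:inf,v4:inf,v5:inf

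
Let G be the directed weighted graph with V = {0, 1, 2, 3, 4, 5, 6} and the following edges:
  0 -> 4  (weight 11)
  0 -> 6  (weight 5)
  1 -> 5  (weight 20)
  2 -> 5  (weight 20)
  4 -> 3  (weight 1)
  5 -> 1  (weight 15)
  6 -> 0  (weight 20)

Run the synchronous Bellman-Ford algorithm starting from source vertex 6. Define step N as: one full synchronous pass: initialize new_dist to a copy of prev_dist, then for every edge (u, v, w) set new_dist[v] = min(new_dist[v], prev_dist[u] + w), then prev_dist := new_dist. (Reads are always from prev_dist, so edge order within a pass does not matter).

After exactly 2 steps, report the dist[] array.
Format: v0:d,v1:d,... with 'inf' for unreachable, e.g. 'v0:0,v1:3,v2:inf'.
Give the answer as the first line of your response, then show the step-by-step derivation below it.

v0:20,v1:inf,v2:inf,v3:inf,v4:31,v5:inf,v6:0

step 1: dist = v0:20,v1:inf,v2:inf,v3:inf,v4:inf,v5:inf,v6:0
step 2: dist = v0:20,v1:inf,v2:inf,v3:inf,v4:31,v5:inf,v6:0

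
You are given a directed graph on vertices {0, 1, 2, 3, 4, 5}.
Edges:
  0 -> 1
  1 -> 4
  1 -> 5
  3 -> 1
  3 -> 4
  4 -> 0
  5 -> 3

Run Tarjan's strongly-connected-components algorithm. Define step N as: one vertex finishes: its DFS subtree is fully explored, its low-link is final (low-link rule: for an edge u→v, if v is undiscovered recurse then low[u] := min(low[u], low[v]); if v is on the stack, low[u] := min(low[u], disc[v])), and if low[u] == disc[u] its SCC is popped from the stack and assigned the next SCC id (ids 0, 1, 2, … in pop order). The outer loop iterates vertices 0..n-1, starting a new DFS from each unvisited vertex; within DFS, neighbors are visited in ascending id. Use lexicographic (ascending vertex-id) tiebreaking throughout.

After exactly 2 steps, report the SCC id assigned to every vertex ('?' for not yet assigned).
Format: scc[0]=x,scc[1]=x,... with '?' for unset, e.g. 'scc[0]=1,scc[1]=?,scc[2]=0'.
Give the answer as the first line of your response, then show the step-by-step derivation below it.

scc[0]=?,scc[1]=?,scc[2]=?,scc[3]=?,scc[4]=?,scc[5]=?

step 1: low=(low[0]=0,low[1]=1,low[2]=?,low[3]=?,low[4]=0,low[5]=?); scc=(scc[0]=?,scc[1]=?,scc[2]=?,scc[3]=?,scc[4]=?,scc[5]=?)
step 2: low=(low[0]=0,low[1]=0,low[2]=?,low[3]=1,low[4]=0,low[5]=3); scc=(scc[0]=?,scc[1]=?,scc[2]=?,scc[3]=?,scc[4]=?,scc[5]=?)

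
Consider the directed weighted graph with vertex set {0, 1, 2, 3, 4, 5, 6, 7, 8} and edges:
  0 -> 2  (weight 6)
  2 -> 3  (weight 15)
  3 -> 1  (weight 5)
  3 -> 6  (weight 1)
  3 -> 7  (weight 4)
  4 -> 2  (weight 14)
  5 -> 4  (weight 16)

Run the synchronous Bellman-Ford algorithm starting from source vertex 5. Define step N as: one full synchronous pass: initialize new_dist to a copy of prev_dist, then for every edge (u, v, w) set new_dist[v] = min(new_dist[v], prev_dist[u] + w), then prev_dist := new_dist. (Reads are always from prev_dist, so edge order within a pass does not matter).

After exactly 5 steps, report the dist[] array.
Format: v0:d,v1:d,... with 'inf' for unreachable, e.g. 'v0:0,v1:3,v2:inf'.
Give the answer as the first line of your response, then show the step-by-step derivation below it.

v0:inf,v1:50,v2:30,v3:45,v4:16,v5:0,v6:46,v7:49,v8:inf

step 1: dist = v0:inf,v1:inf,v2:inf,v3:inf,v4:16,v5:0,v6:inf,v7:inf,v8:inf
step 2: dist = v0:inf,v1:inf,v2:30,v3:inf,v4:16,v5:0,v6:inf,v7:inf,v8:inf
step 3: dist = v0:inf,v1:inf,v2:30,v3:45,v4:16,v5:0,v6:inf,v7:inf,v8:inf
step 4: dist = v0:inf,v1:50,v2:30,v3:45,v4:16,v5:0,v6:46,v7:49,v8:inf
step 5: dist = v0:inf,v1:50,v2:30,v3:45,v4:16,v5:0,v6:46,v7:49,v8:inf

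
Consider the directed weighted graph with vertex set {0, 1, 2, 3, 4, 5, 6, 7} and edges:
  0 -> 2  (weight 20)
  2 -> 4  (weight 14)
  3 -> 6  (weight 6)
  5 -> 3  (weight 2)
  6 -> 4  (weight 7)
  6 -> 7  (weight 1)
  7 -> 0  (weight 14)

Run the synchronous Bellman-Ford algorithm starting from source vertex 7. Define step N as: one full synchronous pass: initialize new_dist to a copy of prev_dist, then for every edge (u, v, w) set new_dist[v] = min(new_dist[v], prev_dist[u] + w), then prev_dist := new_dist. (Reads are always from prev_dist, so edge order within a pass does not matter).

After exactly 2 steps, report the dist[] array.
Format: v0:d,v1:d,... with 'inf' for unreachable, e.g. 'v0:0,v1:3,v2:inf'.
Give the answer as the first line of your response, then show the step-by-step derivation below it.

v0:14,v1:inf,v2:34,v3:inf,v4:inf,v5:inf,v6:inf,v7:0

step 1: dist = v0:14,v1:inf,v2:inf,v3:inf,v4:inf,v5:inf,v6:inf,v7:0
step 2: dist = v0:14,v1:inf,v2:34,v3:inf,v4:inf,v5:inf,v6:inf,v7:0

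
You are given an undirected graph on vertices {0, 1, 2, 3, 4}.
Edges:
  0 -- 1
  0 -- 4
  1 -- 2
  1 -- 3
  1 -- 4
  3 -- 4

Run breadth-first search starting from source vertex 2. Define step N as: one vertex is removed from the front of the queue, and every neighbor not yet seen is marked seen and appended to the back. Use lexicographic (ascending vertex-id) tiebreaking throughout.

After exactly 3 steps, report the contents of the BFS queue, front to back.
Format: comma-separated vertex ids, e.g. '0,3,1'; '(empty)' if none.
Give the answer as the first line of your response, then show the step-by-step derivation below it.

3,4

step 1: dequeue 2; queue=[1]; order=2
step 2: dequeue 1; queue=[0,3,4]; order=2,1
step 3: dequeue 0; queue=[3,4]; order=2,1,0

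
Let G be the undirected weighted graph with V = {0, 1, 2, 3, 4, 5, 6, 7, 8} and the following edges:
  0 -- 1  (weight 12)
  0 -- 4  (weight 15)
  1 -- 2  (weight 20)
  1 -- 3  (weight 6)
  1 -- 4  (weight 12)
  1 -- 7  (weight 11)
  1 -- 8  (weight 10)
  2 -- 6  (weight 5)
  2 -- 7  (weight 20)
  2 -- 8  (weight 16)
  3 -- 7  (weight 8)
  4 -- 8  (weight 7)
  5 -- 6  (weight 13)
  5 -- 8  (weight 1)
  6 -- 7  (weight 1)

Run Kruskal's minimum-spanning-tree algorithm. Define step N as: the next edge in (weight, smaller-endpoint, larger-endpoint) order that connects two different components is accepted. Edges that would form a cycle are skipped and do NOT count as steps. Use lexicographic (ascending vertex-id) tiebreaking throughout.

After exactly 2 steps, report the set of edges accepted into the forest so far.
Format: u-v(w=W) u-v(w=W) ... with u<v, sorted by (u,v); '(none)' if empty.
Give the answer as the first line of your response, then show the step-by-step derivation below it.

5-8(w=1) 6-7(w=1)

step 1: add edge 5-8 (w=1); MST = {5-8(w=1)}
step 2: add edge 6-7 (w=1); MST = {5-8(w=1) 6-7(w=1)}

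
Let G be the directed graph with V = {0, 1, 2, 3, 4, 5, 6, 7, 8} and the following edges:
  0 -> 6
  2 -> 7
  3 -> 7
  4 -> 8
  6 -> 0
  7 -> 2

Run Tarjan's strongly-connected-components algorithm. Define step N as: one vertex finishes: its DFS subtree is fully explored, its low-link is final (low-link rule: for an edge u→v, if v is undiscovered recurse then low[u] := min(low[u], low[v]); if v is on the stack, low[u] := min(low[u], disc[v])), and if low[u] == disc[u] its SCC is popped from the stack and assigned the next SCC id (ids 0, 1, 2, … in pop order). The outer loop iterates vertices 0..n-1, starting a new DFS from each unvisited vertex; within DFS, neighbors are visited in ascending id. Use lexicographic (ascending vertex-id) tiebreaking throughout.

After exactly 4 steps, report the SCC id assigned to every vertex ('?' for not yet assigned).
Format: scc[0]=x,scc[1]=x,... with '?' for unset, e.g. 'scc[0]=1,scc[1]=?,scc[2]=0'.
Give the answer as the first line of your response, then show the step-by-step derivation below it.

scc[0]=0,scc[1]=1,scc[2]=?,scc[3]=?,scc[4]=?,scc[5]=?,scc[6]=0,scc[7]=?,scc[8]=?

step 1: low=(low[0]=0,low[1]=?,low[2]=?,low[3]=?,low[4]=?,low[5]=?,low[6]=0,low[7]=?,low[8]=?); scc=(scc[0]=?,scc[1]=?,scc[2]=?,scc[3]=?,scc[4]=?,scc[5]=?,scc[6]=?,scc[7]=?,scc[8]=?)
step 2: low=(low[0]=0,low[1]=?,low[2]=?,low[3]=?,low[4]=?,low[5]=?,low[6]=0,low[7]=?,low[8]=?); scc=(scc[0]=0,scc[1]=?,scc[2]=?,scc[3]=?,scc[4]=?,scc[5]=?,scc[6]=0,scc[7]=?,scc[8]=?)
step 3: low=(low[0]=0,low[1]=2,low[2]=?,low[3]=?,low[4]=?,low[5]=?,low[6]=0,low[7]=?,low[8]=?); scc=(scc[0]=0,scc[1]=1,scc[2]=?,scc[3]=?,scc[4]=?,scc[5]=?,scc[6]=0,scc[7]=?,scc[8]=?)
step 4: low=(low[0]=0,low[1]=2,low[2]=3,low[3]=?,low[4]=?,low[5]=?,low[6]=0,low[7]=3,low[8]=?); scc=(scc[0]=0,scc[1]=1,scc[2]=?,scc[3]=?,scc[4]=?,scc[5]=?,scc[6]=0,scc[7]=?,scc[8]=?)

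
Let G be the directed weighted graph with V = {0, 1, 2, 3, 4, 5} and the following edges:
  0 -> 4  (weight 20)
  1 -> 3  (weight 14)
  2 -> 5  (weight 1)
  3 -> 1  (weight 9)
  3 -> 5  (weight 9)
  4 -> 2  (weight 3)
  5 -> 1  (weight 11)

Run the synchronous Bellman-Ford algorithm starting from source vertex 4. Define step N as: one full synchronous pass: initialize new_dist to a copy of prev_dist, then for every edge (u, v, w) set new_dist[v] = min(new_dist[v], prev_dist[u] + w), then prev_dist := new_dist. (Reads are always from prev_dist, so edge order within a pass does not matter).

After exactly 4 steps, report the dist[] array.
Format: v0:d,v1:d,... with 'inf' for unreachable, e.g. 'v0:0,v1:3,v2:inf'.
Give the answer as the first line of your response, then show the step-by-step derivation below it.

v0:inf,v1:15,v2:3,v3:29,v4:0,v5:4

step 1: dist = v0:inf,v1:inf,v2:3,v3:inf,v4:0,v5:inf
step 2: dist = v0:inf,v1:inf,v2:3,v3:inf,v4:0,v5:4
step 3: dist = v0:inf,v1:15,v2:3,v3:inf,v4:0,v5:4
step 4: dist = v0:inf,v1:15,v2:3,v3:29,v4:0,v5:4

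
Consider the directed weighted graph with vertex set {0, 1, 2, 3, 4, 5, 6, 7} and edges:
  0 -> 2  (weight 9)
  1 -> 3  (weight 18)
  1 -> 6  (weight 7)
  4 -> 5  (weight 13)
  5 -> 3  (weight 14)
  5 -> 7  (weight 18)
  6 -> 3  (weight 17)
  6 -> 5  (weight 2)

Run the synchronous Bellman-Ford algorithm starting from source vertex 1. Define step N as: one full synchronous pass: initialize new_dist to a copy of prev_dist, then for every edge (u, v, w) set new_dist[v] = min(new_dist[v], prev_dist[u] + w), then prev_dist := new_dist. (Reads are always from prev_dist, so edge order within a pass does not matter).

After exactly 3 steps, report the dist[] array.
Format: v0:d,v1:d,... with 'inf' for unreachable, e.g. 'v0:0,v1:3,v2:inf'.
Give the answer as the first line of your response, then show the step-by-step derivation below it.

v0:inf,v1:0,v2:inf,v3:18,v4:inf,v5:9,v6:7,v7:27

step 1: dist = v0:inf,v1:0,v2:inf,v3:18,v4:inf,v5:inf,v6:7,v7:inf
step 2: dist = v0:inf,v1:0,v2:inf,v3:18,v4:inf,v5:9,v6:7,v7:inf
step 3: dist = v0:inf,v1:0,v2:inf,v3:18,v4:inf,v5:9,v6:7,v7:27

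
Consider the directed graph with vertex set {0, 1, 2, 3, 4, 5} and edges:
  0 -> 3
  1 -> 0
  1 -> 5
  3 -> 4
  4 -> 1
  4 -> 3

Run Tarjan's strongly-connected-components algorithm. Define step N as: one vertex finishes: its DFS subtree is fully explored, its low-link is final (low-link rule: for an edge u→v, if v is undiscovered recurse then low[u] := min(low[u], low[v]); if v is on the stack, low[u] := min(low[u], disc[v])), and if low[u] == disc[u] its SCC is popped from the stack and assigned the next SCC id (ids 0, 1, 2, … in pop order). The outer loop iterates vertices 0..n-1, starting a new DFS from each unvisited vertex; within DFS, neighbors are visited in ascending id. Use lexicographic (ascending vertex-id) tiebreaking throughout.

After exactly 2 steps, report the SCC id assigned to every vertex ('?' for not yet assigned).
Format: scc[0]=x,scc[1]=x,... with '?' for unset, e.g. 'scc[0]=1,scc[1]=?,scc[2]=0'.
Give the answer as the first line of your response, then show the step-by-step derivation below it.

scc[0]=?,scc[1]=?,scc[2]=?,scc[3]=?,scc[4]=?,scc[5]=0

step 1: low=(low[0]=0,low[1]=0,low[2]=?,low[3]=1,low[4]=2,low[5]=4); scc=(scc[0]=?,scc[1]=?,scc[2]=?,scc[3]=?,scc[4]=?,scc[5]=0)
step 2: low=(low[0]=0,low[1]=0,low[2]=?,low[3]=1,low[4]=2,low[5]=4); scc=(scc[0]=?,scc[1]=?,scc[2]=?,scc[3]=?,scc[4]=?,scc[5]=0)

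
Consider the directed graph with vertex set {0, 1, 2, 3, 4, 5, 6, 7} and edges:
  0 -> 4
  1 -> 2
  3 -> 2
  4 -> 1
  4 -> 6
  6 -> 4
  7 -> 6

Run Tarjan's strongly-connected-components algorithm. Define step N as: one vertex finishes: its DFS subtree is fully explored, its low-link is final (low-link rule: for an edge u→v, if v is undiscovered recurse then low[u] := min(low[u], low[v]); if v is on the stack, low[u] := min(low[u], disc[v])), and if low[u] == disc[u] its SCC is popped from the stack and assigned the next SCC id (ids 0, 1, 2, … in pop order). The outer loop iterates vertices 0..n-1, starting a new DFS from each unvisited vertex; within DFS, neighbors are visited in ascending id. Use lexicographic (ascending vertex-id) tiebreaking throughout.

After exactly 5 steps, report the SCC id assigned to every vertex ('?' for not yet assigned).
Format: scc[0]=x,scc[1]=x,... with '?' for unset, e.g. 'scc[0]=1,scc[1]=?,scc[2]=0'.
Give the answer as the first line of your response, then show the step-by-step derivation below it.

scc[0]=3,scc[1]=1,scc[2]=0,scc[3]=?,scc[4]=2,scc[5]=?,scc[6]=2,scc[7]=?

step 1: low=(low[0]=0,low[1]=2,low[2]=3,low[3]=?,low[4]=1,low[5]=?,low[6]=?,low[7]=?); scc=(scc[0]=?,scc[1]=?,scc[2]=0,scc[3]=?,scc[4]=?,scc[5]=?,scc[6]=?,scc[7]=?)
step 2: low=(low[0]=0,low[1]=2,low[2]=3,low[3]=?,low[4]=1,low[5]=?,low[6]=?,low[7]=?); scc=(scc[0]=?,scc[1]=1,scc[2]=0,scc[3]=?,scc[4]=?,scc[5]=?,scc[6]=?,scc[7]=?)
step 3: low=(low[0]=0,low[1]=2,low[2]=3,low[3]=?,low[4]=1,low[5]=?,low[6]=1,low[7]=?); scc=(scc[0]=?,scc[1]=1,scc[2]=0,scc[3]=?,scc[4]=?,scc[5]=?,scc[6]=?,scc[7]=?)
step 4: low=(low[0]=0,low[1]=2,low[2]=3,low[3]=?,low[4]=1,low[5]=?,low[6]=1,low[7]=?); scc=(scc[0]=?,scc[1]=1,scc[2]=0,scc[3]=?,scc[4]=2,scc[5]=?,scc[6]=2,scc[7]=?)
step 5: low=(low[0]=0,low[1]=2,low[2]=3,low[3]=?,low[4]=1,low[5]=?,low[6]=1,low[7]=?); scc=(scc[0]=3,scc[1]=1,scc[2]=0,scc[3]=?,scc[4]=2,scc[5]=?,scc[6]=2,scc[7]=?)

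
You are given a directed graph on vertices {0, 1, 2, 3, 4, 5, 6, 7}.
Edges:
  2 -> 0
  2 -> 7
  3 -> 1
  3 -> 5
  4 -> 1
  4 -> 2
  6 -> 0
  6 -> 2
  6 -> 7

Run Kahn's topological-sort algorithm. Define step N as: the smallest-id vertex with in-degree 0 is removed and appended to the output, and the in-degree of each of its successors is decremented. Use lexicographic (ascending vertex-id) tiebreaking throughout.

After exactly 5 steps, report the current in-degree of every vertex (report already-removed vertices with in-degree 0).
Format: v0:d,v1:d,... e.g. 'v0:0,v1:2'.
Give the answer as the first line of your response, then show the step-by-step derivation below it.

v0:1,v1:0,v2:0,v3:0,v4:0,v5:0,v6:0,v7:1

step 1: output 3; order=[3]; indeg=(2,1,2,0,0,0,0,2)
step 2: output 4; order=[3,4]; indeg=(2,0,1,0,0,0,0,2)
step 3: output 1; order=[3,4,1]; indeg=(2,0,1,0,0,0,0,2)
step 4: output 5; order=[3,4,1,5]; indeg=(2,0,1,0,0,0,0,2)
step 5: output 6; order=[3,4,1,5,6]; indeg=(1,0,0,0,0,0,0,1)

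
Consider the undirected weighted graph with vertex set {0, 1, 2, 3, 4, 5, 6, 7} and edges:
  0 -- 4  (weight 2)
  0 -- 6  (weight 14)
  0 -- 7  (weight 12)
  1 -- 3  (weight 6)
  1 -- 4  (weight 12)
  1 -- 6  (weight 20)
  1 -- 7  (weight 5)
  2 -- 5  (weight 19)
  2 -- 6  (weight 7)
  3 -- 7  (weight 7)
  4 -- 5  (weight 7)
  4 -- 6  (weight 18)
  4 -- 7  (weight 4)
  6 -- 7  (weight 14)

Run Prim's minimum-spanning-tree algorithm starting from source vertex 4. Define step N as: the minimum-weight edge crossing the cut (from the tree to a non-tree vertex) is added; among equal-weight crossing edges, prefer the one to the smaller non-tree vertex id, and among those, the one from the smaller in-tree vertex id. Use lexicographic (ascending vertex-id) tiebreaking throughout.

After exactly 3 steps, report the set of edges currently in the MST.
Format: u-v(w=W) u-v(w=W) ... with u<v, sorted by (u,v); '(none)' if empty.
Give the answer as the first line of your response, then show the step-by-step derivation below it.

0-4(w=2) 1-7(w=5) 4-7(w=4)

step 1: add edge 0-4 (w=2); MST = {0-4(w=2)}
step 2: add edge 4-7 (w=4); MST = {0-4(w=2) 4-7(w=4)}
step 3: add edge 1-7 (w=5); MST = {0-4(w=2) 1-7(w=5) 4-7(w=4)}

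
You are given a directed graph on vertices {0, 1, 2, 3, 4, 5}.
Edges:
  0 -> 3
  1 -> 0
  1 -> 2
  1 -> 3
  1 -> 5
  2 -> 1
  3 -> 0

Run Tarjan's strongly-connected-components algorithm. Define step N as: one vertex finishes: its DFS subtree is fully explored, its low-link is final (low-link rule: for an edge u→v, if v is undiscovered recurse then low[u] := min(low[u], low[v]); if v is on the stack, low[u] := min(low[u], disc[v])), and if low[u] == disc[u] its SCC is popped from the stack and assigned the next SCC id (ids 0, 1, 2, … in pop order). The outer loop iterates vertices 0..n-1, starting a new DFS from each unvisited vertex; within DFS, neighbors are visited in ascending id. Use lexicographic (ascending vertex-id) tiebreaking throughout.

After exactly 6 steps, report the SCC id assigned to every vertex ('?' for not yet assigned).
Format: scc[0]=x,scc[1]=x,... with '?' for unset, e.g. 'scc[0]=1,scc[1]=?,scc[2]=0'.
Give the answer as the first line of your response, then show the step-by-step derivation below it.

scc[0]=0,scc[1]=2,scc[2]=2,scc[3]=0,scc[4]=3,scc[5]=1

step 1: low=(low[0]=0,low[1]=?,low[2]=?,low[3]=0,low[4]=?,low[5]=?); scc=(scc[0]=?,scc[1]=?,scc[2]=?,scc[3]=?,scc[4]=?,scc[5]=?)
step 2: low=(low[0]=0,low[1]=?,low[2]=?,low[3]=0,low[4]=?,low[5]=?); scc=(scc[0]=0,scc[1]=?,scc[2]=?,scc[3]=0,scc[4]=?,scc[5]=?)
step 3: low=(low[0]=0,low[1]=2,low[2]=2,low[3]=0,low[4]=?,low[5]=?); scc=(scc[0]=0,scc[1]=?,scc[2]=?,scc[3]=0,scc[4]=?,scc[5]=?)
step 4: low=(low[0]=0,low[1]=2,low[2]=2,low[3]=0,low[4]=?,low[5]=4); scc=(scc[0]=0,scc[1]=?,scc[2]=?,scc[3]=0,scc[4]=?,scc[5]=1)
step 5: low=(low[0]=0,low[1]=2,low[2]=2,low[3]=0,low[4]=?,low[5]=4); scc=(scc[0]=0,scc[1]=2,scc[2]=2,scc[3]=0,scc[4]=?,scc[5]=1)
step 6: low=(low[0]=0,low[1]=2,low[2]=2,low[3]=0,low[4]=5,low[5]=4); scc=(scc[0]=0,scc[1]=2,scc[2]=2,scc[3]=0,scc[4]=3,scc[5]=1)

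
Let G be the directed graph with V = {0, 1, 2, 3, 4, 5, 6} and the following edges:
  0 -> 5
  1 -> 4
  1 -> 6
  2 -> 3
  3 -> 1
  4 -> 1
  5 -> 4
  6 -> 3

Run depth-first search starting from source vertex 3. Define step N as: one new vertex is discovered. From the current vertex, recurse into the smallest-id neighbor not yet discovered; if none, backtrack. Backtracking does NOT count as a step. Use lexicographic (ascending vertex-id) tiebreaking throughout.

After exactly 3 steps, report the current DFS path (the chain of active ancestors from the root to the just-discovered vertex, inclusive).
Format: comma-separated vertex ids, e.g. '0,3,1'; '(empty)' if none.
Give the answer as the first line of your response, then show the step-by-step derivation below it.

3,1,4

step 1: discover 3; path=3; order=3
step 2: discover 1; path=3>1; order=3,1
step 3: discover 4; path=3>1>4; order=3,1,4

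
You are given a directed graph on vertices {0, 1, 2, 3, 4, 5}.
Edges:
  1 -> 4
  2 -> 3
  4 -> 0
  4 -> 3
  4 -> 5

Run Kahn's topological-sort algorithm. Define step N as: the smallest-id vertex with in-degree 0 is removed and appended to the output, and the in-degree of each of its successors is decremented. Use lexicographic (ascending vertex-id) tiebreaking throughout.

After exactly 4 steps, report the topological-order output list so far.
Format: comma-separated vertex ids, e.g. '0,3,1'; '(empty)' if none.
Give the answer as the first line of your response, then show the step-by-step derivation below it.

1,2,4,0

step 1: output 1; order=[1]; indeg=(1,0,0,2,0,1)
step 2: output 2; order=[1,2]; indeg=(1,0,0,1,0,1)
step 3: output 4; order=[1,2,4]; indeg=(0,0,0,0,0,0)
step 4: output 0; order=[1,2,4,0]; indeg=(0,0,0,0,0,0)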